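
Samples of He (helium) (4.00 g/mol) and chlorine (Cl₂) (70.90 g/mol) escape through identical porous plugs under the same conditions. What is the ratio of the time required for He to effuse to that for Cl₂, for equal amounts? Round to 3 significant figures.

0.238

Graham's law gives t_He/t_Cl₂ = √(M_He/M_Cl₂) = √(4.00/70.90) = √0.05642 = 0.238.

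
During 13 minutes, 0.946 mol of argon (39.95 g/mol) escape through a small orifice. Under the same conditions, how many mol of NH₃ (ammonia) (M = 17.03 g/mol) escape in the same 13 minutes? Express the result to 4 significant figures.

1.449 mol

From Graham's law, rate_NH₃/rate_Ar = √(M_Ar/M_NH₃) = √(39.95/17.03) = √2.346 = 1.532.
So the amount for NH₃ is 0.946 × 1.532 = 1.449 mol.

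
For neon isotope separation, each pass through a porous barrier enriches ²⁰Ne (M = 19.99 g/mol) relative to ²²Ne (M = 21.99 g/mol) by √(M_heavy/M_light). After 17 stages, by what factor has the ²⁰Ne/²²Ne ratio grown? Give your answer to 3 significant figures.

Each stage multiplies the ratio by α = √(21.99/19.99), so after 17 stages the overall factor is α^17 = (21.99/19.99)^(17/2).
= 1.10005^(17/2) = 2.25.

2.25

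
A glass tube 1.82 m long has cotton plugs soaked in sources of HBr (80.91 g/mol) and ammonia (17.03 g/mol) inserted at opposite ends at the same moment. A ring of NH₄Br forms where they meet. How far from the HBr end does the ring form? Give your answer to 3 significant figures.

0.572 m

Graham's law gives d_HBr/d_NH₃ = rate_HBr/rate_NH₃ = √(M_NH₃/M_HBr) = √(17.03/80.91) = 0.4588.
With d_HBr + d_NH₃ = 1.82 m, d_NH₃ = 1.82/(1 + 0.4588) = 1.248 m.
d_HBr = 1.82 − 1.248 = 0.572 m.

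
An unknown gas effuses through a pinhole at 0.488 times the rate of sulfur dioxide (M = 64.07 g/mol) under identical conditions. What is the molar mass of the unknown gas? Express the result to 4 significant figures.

269.0 g/mol

By Graham's law, rate_X/rate_SO₂ = √(M_SO₂/M_X).
0.488 = √(64.07/M_X)
M_X = 64.07 / 0.488² = 64.07 / 0.2381 = 269.0 g/mol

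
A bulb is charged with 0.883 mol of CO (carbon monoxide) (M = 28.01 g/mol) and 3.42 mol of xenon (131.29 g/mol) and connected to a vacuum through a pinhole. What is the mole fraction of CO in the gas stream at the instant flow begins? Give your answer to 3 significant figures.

Each component's effusion rate ∝ (its partial pressure)·(1/√M) ∝ n_i/√M_i.
x_CO(eff) = (n_CO/√M_CO) / (n_CO/√M_CO + n_Xe/√M_Xe)
= (0.883/√28.01) / (0.883/√28.01 + 3.42/√131.29) = 0.1668/(0.1668 + 0.2985) = 0.359.

0.359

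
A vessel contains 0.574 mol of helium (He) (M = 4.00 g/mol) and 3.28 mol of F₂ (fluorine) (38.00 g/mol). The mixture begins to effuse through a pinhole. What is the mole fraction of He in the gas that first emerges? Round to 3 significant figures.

The effusion rate of species i is ∝ p_i/√M_i ∝ n_i/√M_i.
x_He(eff) = (n_He/√M_He) / (n_He/√M_He + n_F₂/√M_F₂)
= (0.574/√4.00) / (0.574/√4.00 + 3.28/√38.00) = 0.2870/(0.2870 + 0.5321) = 0.350.

0.350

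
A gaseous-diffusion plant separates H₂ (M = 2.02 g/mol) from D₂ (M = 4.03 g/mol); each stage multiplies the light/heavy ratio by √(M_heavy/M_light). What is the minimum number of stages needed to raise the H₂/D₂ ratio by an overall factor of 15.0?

Single-stage factor α = √(4.03/2.02), so ln α = ½ ln(1.99505) = 0.3453.
Need α^N ≥ 15.0 ⇒ N ≥ ln(15.0) / ln α = 2.708 / 0.3453 = 7.84.
Minimum whole number of stages: N = 8.

8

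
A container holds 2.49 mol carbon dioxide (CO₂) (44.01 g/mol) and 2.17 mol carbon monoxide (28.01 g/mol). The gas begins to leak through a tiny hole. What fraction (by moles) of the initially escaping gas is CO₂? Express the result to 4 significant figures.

0.4779

Each component's effusion rate ∝ (its partial pressure)·(1/√M) ∝ n_i/√M_i.
So x_CO₂ in the escaping gas = (n_CO₂/√M_CO₂) / Σ(n_i/√M_i)
= (2.49/√44.01) / (2.49/√44.01 + 2.17/√28.01) = 0.3753/(0.3753 + 0.4100) = 0.4779.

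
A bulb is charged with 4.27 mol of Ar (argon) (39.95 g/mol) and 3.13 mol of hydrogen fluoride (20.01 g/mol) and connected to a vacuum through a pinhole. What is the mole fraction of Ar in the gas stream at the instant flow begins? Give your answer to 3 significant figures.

Rate_i ∝ x_i/√M_i (Graham's law weighted by mole fraction), so the effusate composition follows n_i/√M_i.
So x_Ar in the escaping gas = (n_Ar/√M_Ar) / Σ(n_i/√M_i)
= (4.27/√39.95) / (4.27/√39.95 + 3.13/√20.01) = 0.6756/(0.6756 + 0.6997) = 0.491.

0.491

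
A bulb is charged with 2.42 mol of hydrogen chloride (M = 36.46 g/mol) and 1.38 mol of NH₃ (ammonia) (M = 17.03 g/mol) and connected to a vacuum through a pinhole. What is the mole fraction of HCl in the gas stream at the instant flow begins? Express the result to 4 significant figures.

0.5451

The effusion rate of species i is ∝ p_i/√M_i ∝ n_i/√M_i.
So x_HCl in the escaping gas = (n_HCl/√M_HCl) / Σ(n_i/√M_i)
= (2.42/√36.46) / (2.42/√36.46 + 1.38/√17.03) = 0.4008/(0.4008 + 0.3344) = 0.5451.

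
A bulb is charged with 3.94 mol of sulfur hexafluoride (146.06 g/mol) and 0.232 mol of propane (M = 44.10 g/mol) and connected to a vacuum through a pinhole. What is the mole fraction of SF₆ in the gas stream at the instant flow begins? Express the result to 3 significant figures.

Rate_i ∝ x_i/√M_i (Graham's law weighted by mole fraction), so the effusate composition follows n_i/√M_i.
So x_SF₆ in the escaping gas = (n_SF₆/√M_SF₆) / Σ(n_i/√M_i)
= (3.94/√146.06) / (3.94/√146.06 + 0.232/√44.10) = 0.3260/(0.3260 + 0.03494) = 0.903.

0.903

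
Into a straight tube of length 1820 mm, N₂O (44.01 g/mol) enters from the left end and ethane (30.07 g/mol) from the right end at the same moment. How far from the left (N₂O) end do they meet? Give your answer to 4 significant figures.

823.6 mm

Graham's law gives d_N₂O/d_C₂H₆ = rate_N₂O/rate_C₂H₆ = √(M_C₂H₆/M_N₂O) = √(30.07/44.01) = 0.8266.
With d_N₂O + d_C₂H₆ = 1820 mm, d_C₂H₆ = 1820/(1 + 0.8266) = 996.4 mm.
d_N₂O = 1820 − 996.4 = 823.6 mm.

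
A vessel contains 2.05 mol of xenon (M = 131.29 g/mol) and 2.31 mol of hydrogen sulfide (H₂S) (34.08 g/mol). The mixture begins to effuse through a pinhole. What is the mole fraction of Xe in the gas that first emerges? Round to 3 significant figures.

0.311

Each component's effusion rate ∝ (its partial pressure)·(1/√M) ∝ n_i/√M_i.
x_Xe(eff) = (n_Xe/√M_Xe) / (n_Xe/√M_Xe + n_H₂S/√M_H₂S)
= (2.05/√131.29) / (2.05/√131.29 + 2.31/√34.08) = 0.1789/(0.1789 + 0.3957) = 0.311.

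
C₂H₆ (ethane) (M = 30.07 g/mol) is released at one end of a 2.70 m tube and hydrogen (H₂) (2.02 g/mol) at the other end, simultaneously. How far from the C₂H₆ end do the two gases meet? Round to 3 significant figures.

In equal time, each gas travels a distance ∝ its rate ∝ 1/√M, so d_C₂H₆/d_H₂ = √(M_H₂/M_C₂H₆) = √(2.02/30.07) = 0.2592.
With d_C₂H₆ + d_H₂ = 2.70 m, d_H₂ = 2.70/(1 + 0.2592) = 2.144 m.
d_C₂H₆ = 2.70 − 2.144 = 0.556 m.

0.556 m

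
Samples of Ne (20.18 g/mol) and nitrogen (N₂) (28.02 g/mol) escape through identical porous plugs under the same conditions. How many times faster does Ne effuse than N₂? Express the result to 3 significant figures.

Using Graham's law: rate_Ne/rate_N₂ = √(M_N₂/M_Ne) = √(28.02/20.18) = √1.389 = 1.18.

1.18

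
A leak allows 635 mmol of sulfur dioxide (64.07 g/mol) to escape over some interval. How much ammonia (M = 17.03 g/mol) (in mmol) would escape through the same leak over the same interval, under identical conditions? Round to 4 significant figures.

From Graham's law, rate_NH₃/rate_SO₂ = √(M_SO₂/M_NH₃) = √(64.07/17.03) = √3.762 = 1.940.
So the amount for NH₃ is 635 × 1.940 = 1232 mmol.

1232 mmol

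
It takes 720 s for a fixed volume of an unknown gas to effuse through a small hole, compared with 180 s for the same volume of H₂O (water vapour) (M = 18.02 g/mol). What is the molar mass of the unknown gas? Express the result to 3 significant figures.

By Graham's law, t_X/t_H₂O = √(M_X/M_H₂O).
720/180 = 4.000 = √(M_X/18.02)
M_X = 18.02 × 4.000² = 18.02 × 16.00 = 288 g/mol

288 g/mol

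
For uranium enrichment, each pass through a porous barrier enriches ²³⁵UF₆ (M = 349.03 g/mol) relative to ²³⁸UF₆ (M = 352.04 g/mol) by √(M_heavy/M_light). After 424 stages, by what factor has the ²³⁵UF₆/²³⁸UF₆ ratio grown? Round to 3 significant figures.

6.17

Overall factor = α^424 with α = √(352.04/349.03), i.e. (352.04/349.03)^(424/2).
= 1.00862^212 = 6.17.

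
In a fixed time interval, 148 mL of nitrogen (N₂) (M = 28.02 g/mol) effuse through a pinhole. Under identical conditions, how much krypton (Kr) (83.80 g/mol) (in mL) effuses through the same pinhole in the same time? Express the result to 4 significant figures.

Graham's law gives rate_Kr/rate_N₂ = √(M_N₂/M_Kr) = √(28.02/83.80) = √0.3344 = 0.5782.
So the volume for Kr is 148 × 0.5782 = 85.58 mL.

85.58 mL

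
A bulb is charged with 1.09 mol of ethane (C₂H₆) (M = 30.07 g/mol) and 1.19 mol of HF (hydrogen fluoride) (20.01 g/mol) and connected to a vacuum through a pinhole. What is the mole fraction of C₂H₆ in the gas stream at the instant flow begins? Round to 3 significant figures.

0.428

Each component's effusion rate ∝ (its partial pressure)·(1/√M) ∝ n_i/√M_i.
Mole fraction of C₂H₆ in the effusate = (n_C₂H₆/√M_C₂H₆) / (n_C₂H₆/√M_C₂H₆ + n_HF/√M_HF)
= (1.09/√30.07) / (1.09/√30.07 + 1.19/√20.01) = 0.1988/(0.1988 + 0.2660) = 0.428.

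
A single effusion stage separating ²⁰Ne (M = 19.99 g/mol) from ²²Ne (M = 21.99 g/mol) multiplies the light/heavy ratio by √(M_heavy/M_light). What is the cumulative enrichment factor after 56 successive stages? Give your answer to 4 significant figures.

14.44

After 56 stages the ratio has grown by (√(21.99/19.99))^56 = (21.99/19.99)^(56/2).
= 1.10005^28 = 14.44.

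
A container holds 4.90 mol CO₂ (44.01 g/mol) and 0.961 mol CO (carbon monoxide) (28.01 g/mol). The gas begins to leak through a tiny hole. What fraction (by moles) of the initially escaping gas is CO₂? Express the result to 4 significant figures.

0.8027

Effusion rate of each component ∝ n_i/√M_i (partial pressure × 1/√M).
x_CO₂(eff) = (n_CO₂/√M_CO₂) / (n_CO₂/√M_CO₂ + n_CO/√M_CO)
= (4.90/√44.01) / (4.90/√44.01 + 0.961/√28.01) = 0.7386/(0.7386 + 0.1816) = 0.8027.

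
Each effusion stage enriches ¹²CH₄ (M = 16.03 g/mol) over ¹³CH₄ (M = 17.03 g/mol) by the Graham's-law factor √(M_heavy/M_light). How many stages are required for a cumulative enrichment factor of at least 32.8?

Single-stage factor α = √(17.03/16.03), so ln α = ½ ln(1.06238) = 0.03026.
Need α^N ≥ 32.8 ⇒ N ≥ ln(32.8) / ln α = 3.490 / 0.03026 = 115.36.
Rounding up, N = 116 stages.

116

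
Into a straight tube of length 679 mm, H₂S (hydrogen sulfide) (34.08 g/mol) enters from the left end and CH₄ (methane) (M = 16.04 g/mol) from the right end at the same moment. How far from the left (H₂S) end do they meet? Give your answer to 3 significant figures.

276 mm

In equal time, each gas travels a distance ∝ its rate ∝ 1/√M, so d_H₂S/d_CH₄ = √(M_CH₄/M_H₂S) = √(16.04/34.08) = 0.6860.
With d_H₂S + d_CH₄ = 679 mm, d_CH₄ = 679/(1 + 0.6860) = 402.7 mm.
d_H₂S = 679 − 402.7 = 276 mm.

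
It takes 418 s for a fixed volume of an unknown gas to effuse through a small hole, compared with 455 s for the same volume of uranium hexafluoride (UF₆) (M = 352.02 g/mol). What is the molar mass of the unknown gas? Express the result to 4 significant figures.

Since effusion rate ∝ 1/√M, t_X/t_UF₆ = √(M_X/M_UF₆).
418/455 = 0.9187 = √(M_X/352.02)
M_X = 352.02 × 0.9187² = 352.02 × 0.8440 = 297.1 g/mol

297.1 g/mol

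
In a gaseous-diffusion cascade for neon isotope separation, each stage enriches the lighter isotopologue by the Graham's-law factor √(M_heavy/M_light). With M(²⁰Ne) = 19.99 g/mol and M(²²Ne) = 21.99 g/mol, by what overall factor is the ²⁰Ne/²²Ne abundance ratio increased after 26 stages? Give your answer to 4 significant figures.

Each stage multiplies the ratio by α = √(21.99/19.99), so after 26 stages the overall factor is α^26 = (21.99/19.99)^(26/2).
= 1.10005^13 = 3.454.

3.454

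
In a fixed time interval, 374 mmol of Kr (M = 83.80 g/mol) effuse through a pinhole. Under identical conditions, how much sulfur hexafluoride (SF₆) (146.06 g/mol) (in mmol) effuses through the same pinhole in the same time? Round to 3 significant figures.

283 mmol

From Graham's law, rate_SF₆/rate_Kr = √(M_Kr/M_SF₆) = √(83.80/146.06) = √0.5737 = 0.7575.
So the amount for SF₆ is 374 × 0.7575 = 283 mmol.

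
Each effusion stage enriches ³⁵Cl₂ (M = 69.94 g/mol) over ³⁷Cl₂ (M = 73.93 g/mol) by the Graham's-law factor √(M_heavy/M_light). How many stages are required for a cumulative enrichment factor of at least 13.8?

95

With α = √(73.93/69.94) per stage, ln α = ½ ln(1.05705) = 0.02774.
Need α^N ≥ 13.8 ⇒ N ≥ ln(13.8) / ln α = 2.625 / 0.02774 = 94.62.
Rounding up, N = 95 stages.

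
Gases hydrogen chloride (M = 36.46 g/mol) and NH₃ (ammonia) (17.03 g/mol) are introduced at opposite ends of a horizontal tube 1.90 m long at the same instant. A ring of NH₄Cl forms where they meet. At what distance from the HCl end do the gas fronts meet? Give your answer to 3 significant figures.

0.771 m

Distances travelled in equal time are proportional to diffusion rates, so d_HCl/d_NH₃ = √(M_NH₃/M_HCl) = √(17.03/36.46) = 0.6834.
With d_HCl + d_NH₃ = 1.90 m, d_NH₃ = 1.90/(1 + 0.6834) = 1.129 m.
d_HCl = 1.90 − 1.129 = 0.771 m.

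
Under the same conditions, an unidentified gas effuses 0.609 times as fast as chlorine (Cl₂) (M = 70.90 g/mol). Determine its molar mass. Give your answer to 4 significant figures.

Graham's law gives rate_X/rate_Cl₂ = √(M_Cl₂/M_X).
0.609 = √(70.90/M_X)
M_X = 70.90 / 0.609² = 70.90 / 0.3709 = 191.2 g/mol

191.2 g/mol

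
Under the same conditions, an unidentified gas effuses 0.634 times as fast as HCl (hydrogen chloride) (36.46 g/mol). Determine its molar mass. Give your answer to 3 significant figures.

90.7 g/mol

Graham's law gives rate_X/rate_HCl = √(M_HCl/M_X).
0.634 = √(36.46/M_X)
M_X = 36.46 / 0.634² = 36.46 / 0.4020 = 90.7 g/mol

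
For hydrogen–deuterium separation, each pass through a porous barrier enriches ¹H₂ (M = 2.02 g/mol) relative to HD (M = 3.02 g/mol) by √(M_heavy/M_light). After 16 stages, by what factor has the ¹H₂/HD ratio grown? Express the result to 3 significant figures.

Overall factor = α^16 with α = √(3.02/2.02), i.e. (3.02/2.02)^(16/2).
= 1.49505^8 = 25.0.

25.0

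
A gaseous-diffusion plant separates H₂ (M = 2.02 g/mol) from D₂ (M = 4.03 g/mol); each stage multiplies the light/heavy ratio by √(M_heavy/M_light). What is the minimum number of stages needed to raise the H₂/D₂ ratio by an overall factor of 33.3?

With α = √(4.03/2.02) per stage, ln α = ½ ln(1.99505) = 0.3453.
Need α^N ≥ 33.3 ⇒ N ≥ ln(33.3) / ln α = 3.506 / 0.3453 = 10.15.
Minimum whole number of stages: N = 11.

11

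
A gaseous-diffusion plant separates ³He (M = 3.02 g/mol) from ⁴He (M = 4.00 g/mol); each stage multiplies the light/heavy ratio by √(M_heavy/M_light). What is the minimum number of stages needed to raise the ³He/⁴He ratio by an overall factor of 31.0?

25

Per stage α = (4.00/3.02)^(1/2) = 1.32450^0.5, giving ln α = 0.1405.
Need α^N ≥ 31.0 ⇒ N ≥ ln(31.0) / ln α = 3.434 / 0.1405 = 24.44.
Rounding up, N = 25 stages.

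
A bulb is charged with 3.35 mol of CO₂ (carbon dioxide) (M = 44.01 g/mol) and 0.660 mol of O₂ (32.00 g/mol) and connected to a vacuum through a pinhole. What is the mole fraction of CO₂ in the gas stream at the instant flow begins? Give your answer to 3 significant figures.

0.812

Rate_i ∝ x_i/√M_i (Graham's law weighted by mole fraction), so the effusate composition follows n_i/√M_i.
x_CO₂(eff) = (n_CO₂/√M_CO₂) / (n_CO₂/√M_CO₂ + n_O₂/√M_O₂)
= (3.35/√44.01) / (3.35/√44.01 + 0.660/√32.00) = 0.5050/(0.5050 + 0.1167) = 0.812.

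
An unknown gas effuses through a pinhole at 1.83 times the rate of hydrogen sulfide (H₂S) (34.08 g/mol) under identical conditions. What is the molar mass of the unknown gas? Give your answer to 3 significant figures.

10.2 g/mol

By Graham's law, rate_X/rate_H₂S = √(M_H₂S/M_X).
1.83 = √(34.08/M_X)
M_X = 34.08 / 1.83² = 34.08 / 3.349 = 10.2 g/mol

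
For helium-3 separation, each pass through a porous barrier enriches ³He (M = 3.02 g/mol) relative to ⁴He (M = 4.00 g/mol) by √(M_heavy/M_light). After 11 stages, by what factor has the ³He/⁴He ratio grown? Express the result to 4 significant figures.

4.691

Each stage multiplies the ratio by α = √(4.00/3.02), so after 11 stages the overall factor is α^11 = (4.00/3.02)^(11/2).
= 1.32450^(11/2) = 4.691.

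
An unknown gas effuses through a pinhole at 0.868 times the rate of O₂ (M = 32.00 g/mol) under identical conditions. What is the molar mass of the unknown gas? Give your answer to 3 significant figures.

Using Graham's law: rate_X/rate_O₂ = √(M_O₂/M_X).
0.868 = √(32.00/M_X)
M_X = 32.00 / 0.868² = 32.00 / 0.7534 = 42.5 g/mol

42.5 g/mol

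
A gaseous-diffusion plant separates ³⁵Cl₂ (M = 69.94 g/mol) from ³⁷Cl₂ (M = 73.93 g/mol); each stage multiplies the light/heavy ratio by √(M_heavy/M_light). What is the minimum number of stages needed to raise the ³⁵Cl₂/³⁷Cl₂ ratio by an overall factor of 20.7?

110

Single-stage factor α = √(73.93/69.94), so ln α = ½ ln(1.05705) = 0.02774.
Need α^N ≥ 20.7 ⇒ N ≥ ln(20.7) / ln α = 3.030 / 0.02774 = 109.23.
Minimum whole number of stages: N = 110.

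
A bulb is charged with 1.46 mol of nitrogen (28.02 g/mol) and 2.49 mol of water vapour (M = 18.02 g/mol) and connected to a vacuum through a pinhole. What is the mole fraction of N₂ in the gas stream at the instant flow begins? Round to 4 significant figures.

Each component's effusion rate ∝ (its partial pressure)·(1/√M) ∝ n_i/√M_i.
x_N₂(eff) = (n_N₂/√M_N₂) / (n_N₂/√M_N₂ + n_H₂O/√M_H₂O)
= (1.46/√28.02) / (1.46/√28.02 + 2.49/√18.02) = 0.2758/(0.2758 + 0.5866) = 0.3198.

0.3198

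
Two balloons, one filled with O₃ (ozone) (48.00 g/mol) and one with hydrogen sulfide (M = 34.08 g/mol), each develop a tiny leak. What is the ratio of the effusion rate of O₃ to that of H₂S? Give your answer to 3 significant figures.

0.843

Graham's law gives rate_O₃/rate_H₂S = √(M_H₂S/M_O₃) = √(34.08/48.00) = √0.7100 = 0.843.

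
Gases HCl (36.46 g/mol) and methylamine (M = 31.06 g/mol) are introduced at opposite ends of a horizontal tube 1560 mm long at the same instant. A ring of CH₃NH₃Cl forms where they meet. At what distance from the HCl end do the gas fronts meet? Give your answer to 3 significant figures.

Distances travelled in equal time are proportional to diffusion rates, so d_HCl/d_CH₃NH₂ = √(M_CH₃NH₂/M_HCl) = √(31.06/36.46) = 0.9230.
With d_HCl + d_CH₃NH₂ = 1560 mm, d_CH₃NH₂ = 1560/(1 + 0.9230) = 811.2 mm.
d_HCl = 1560 − 811.2 = 749 mm.

749 mm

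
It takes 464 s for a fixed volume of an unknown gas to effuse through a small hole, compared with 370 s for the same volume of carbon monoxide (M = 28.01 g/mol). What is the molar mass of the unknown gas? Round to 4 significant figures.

44.05 g/mol

Since effusion rate ∝ 1/√M, t_X/t_CO = √(M_X/M_CO).
464/370 = 1.254 = √(M_X/28.01)
M_X = 28.01 × 1.254² = 28.01 × 1.573 = 44.05 g/mol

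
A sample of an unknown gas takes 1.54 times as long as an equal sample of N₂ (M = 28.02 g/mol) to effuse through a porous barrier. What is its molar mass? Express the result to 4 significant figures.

Graham's law gives t_X/t_N₂ = √(M_X/M_N₂).
1.54 = √(M_X/28.02)
M_X = 28.02 × 1.54² = 28.02 × 2.372 = 66.45 g/mol

66.45 g/mol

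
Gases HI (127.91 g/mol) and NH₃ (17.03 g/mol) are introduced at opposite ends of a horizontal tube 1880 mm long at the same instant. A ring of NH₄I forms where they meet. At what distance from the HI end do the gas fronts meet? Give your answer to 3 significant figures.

Graham's law gives d_HI/d_NH₃ = rate_HI/rate_NH₃ = √(M_NH₃/M_HI) = √(17.03/127.91) = 0.3649.
With d_HI + d_NH₃ = 1880 mm, d_NH₃ = 1880/(1 + 0.3649) = 1377 mm.
d_HI = 1880 − 1377 = 503 mm.

503 mm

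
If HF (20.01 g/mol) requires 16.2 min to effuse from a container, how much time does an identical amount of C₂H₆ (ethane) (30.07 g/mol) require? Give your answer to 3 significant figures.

19.9 min

By Graham's law, t_C₂H₆/t_HF = √(M_C₂H₆/M_HF) = √(30.07/20.01) = √1.503 = 1.226.
So the time for C₂H₆ is 16.2 × 1.226 = 19.9 min.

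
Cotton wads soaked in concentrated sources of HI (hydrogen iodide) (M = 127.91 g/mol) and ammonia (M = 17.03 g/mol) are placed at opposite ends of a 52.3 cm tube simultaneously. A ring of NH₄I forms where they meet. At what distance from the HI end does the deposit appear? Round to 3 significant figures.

14.0 cm

The fronts meet when d_HI + d_NH₃ = L with d_HI/d_NH₃ = √(M_NH₃/M_HI) (Graham's law). Here √(M_NH₃/M_HI) = √(17.03/127.91) = 0.3649.
With d_HI + d_NH₃ = 52.3 cm, d_NH₃ = 52.3/(1 + 0.3649) = 38.32 cm.
d_HI = 52.3 − 38.32 = 14.0 cm.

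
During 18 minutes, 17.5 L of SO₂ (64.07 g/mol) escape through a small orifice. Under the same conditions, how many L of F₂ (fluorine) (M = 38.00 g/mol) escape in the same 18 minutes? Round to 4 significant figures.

Graham's law gives rate_F₂/rate_SO₂ = √(M_SO₂/M_F₂) = √(64.07/38.00) = √1.686 = 1.298.
So the volume for F₂ is 17.5 × 1.298 = 22.72 L.

22.72 L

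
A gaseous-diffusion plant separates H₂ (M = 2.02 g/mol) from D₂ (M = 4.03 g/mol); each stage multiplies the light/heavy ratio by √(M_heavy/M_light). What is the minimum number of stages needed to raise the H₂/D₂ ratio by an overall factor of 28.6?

Per stage α = (4.03/2.02)^(1/2) = 1.99505^0.5, giving ln α = 0.3453.
Need α^N ≥ 28.6 ⇒ N ≥ ln(28.6) / ln α = 3.353 / 0.3453 = 9.71.
So at least 10 stages are needed.

10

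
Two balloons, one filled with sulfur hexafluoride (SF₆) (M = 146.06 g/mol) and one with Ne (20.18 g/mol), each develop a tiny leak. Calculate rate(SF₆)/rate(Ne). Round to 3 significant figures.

Since effusion rate ∝ 1/√M, rate_SF₆/rate_Ne = √(M_Ne/M_SF₆) = √(20.18/146.06) = √0.1382 = 0.372.

0.372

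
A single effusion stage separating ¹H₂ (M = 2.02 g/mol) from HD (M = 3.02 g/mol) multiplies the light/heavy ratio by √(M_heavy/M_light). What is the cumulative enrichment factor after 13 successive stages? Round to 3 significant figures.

After 13 stages the ratio has grown by (√(3.02/2.02))^13 = (3.02/2.02)^(13/2).
= 1.49505^(13/2) = 13.7.

13.7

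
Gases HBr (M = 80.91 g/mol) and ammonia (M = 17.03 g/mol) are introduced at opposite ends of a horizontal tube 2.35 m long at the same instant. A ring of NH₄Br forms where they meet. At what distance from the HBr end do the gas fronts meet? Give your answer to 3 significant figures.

Graham's law gives d_HBr/d_NH₃ = rate_HBr/rate_NH₃ = √(M_NH₃/M_HBr) = √(17.03/80.91) = 0.4588.
With d_HBr + d_NH₃ = 2.35 m, d_NH₃ = 2.35/(1 + 0.4588) = 1.611 m.
d_HBr = 2.35 − 1.611 = 0.739 m.

0.739 m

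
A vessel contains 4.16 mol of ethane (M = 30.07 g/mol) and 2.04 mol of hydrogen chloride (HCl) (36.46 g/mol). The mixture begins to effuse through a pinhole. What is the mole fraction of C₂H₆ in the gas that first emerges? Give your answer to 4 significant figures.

0.6919

Effusion rate of each component ∝ n_i/√M_i (partial pressure × 1/√M).
x_C₂H₆(eff) = (n_C₂H₆/√M_C₂H₆) / (n_C₂H₆/√M_C₂H₆ + n_HCl/√M_HCl)
= (4.16/√30.07) / (4.16/√30.07 + 2.04/√36.46) = 0.7586/(0.7586 + 0.3378) = 0.6919.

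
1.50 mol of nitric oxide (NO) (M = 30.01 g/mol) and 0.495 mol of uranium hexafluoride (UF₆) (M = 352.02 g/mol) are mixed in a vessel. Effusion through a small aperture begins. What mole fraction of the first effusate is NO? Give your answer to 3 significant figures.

Rate_i ∝ x_i/√M_i (Graham's law weighted by mole fraction), so the effusate composition follows n_i/√M_i.
Mole fraction of NO in the effusate = (n_NO/√M_NO) / (n_NO/√M_NO + n_UF₆/√M_UF₆)
= (1.50/√30.01) / (1.50/√30.01 + 0.495/√352.02) = 0.2738/(0.2738 + 0.02638) = 0.912.

0.912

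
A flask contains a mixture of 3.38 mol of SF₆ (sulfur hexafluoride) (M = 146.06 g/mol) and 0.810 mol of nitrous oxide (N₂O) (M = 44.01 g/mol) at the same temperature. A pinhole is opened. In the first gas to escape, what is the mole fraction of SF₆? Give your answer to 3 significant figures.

Each component's effusion rate ∝ (its partial pressure)·(1/√M) ∝ n_i/√M_i.
So x_SF₆ in the escaping gas = (n_SF₆/√M_SF₆) / Σ(n_i/√M_i)
= (3.38/√146.06) / (3.38/√146.06 + 0.810/√44.01) = 0.2797/(0.2797 + 0.1221) = 0.696.

0.696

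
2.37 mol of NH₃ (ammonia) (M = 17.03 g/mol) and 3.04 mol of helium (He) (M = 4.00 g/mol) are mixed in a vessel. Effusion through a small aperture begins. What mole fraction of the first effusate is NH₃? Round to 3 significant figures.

0.274

Rate_i ∝ x_i/√M_i (Graham's law weighted by mole fraction), so the effusate composition follows n_i/√M_i.
Mole fraction of NH₃ in the effusate = (n_NH₃/√M_NH₃) / (n_NH₃/√M_NH₃ + n_He/√M_He)
= (2.37/√17.03) / (2.37/√17.03 + 3.04/√4.00) = 0.5743/(0.5743 + 1.520) = 0.274.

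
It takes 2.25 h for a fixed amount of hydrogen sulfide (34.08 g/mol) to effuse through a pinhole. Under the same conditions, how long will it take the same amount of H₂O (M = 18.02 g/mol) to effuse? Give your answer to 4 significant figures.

Using Graham's law: t_H₂O/t_H₂S = √(M_H₂O/M_H₂S) = √(18.02/34.08) = √0.5288 = 0.7272.
So the time for H₂O is 2.25 × 0.7272 = 1.636 h.

1.636 h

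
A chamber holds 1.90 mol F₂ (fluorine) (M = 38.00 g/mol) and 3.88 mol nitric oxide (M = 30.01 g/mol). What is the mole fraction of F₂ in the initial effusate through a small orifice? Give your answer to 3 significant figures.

0.303

The effusion rate of species i is ∝ p_i/√M_i ∝ n_i/√M_i.
x_F₂(eff) = (n_F₂/√M_F₂) / (n_F₂/√M_F₂ + n_NO/√M_NO)
= (1.90/√38.00) / (1.90/√38.00 + 3.88/√30.01) = 0.3082/(0.3082 + 0.7083) = 0.303.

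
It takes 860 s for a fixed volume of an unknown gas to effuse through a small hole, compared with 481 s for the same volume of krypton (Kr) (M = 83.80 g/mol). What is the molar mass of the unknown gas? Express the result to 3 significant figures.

By Graham's law, t_X/t_Kr = √(M_X/M_Kr).
860/481 = 1.788 = √(M_X/83.80)
M_X = 83.80 × 1.788² = 83.80 × 3.197 = 268 g/mol

268 g/mol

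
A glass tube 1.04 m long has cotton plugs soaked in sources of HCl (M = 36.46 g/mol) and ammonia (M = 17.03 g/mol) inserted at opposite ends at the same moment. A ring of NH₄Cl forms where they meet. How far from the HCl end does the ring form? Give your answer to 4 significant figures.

Graham's law gives d_HCl/d_NH₃ = rate_HCl/rate_NH₃ = √(M_NH₃/M_HCl) = √(17.03/36.46) = 0.6834.
With d_HCl + d_NH₃ = 1.04 m, d_NH₃ = 1.04/(1 + 0.6834) = 0.6178 m.
d_HCl = 1.04 − 0.6178 = 0.4222 m.

0.4222 m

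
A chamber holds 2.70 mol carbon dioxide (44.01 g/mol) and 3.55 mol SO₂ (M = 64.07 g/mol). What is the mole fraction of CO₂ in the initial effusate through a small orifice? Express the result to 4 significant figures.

Effusion rate of each component ∝ n_i/√M_i (partial pressure × 1/√M).
So x_CO₂ in the escaping gas = (n_CO₂/√M_CO₂) / Σ(n_i/√M_i)
= (2.70/√44.01) / (2.70/√44.01 + 3.55/√64.07) = 0.4070/(0.4070 + 0.4435) = 0.4785.

0.4785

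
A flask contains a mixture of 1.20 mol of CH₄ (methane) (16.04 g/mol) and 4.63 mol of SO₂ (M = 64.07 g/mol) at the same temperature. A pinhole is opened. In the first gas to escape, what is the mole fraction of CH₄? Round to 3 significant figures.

Each component's effusion rate ∝ (its partial pressure)·(1/√M) ∝ n_i/√M_i.
x_CH₄(eff) = (n_CH₄/√M_CH₄) / (n_CH₄/√M_CH₄ + n_SO₂/√M_SO₂)
= (1.20/√16.04) / (1.20/√16.04 + 4.63/√64.07) = 0.2996/(0.2996 + 0.5784) = 0.341.

0.341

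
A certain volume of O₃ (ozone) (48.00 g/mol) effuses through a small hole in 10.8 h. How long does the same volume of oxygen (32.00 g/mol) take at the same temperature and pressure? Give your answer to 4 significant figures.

8.818 h

From Graham's law, t_O₂/t_O₃ = √(M_O₂/M_O₃) = √(32.00/48.00) = √0.6667 = 0.8165.
So the time for O₂ is 10.8 × 0.8165 = 8.818 h.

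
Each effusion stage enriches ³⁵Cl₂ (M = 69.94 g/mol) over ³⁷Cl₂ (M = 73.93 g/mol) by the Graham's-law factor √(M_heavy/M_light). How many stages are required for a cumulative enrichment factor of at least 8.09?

76

With α = √(73.93/69.94) per stage, ln α = ½ ln(1.05705) = 0.02774.
Need α^N ≥ 8.09 ⇒ N ≥ ln(8.09) / ln α = 2.091 / 0.02774 = 75.36.
Minimum whole number of stages: N = 76.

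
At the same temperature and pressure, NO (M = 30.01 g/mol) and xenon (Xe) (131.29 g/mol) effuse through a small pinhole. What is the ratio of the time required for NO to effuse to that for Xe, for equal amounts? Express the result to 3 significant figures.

Graham's law gives t_NO/t_Xe = √(M_NO/M_Xe) = √(30.01/131.29) = √0.2286 = 0.478.

0.478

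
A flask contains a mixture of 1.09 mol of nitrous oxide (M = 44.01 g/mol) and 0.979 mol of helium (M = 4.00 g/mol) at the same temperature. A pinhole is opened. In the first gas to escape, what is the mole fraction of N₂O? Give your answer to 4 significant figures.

0.2513

Rate_i ∝ x_i/√M_i (Graham's law weighted by mole fraction), so the effusate composition follows n_i/√M_i.
Mole fraction of N₂O in the effusate = (n_N₂O/√M_N₂O) / (n_N₂O/√M_N₂O + n_He/√M_He)
= (1.09/√44.01) / (1.09/√44.01 + 0.979/√4.00) = 0.1643/(0.1643 + 0.4895) = 0.2513.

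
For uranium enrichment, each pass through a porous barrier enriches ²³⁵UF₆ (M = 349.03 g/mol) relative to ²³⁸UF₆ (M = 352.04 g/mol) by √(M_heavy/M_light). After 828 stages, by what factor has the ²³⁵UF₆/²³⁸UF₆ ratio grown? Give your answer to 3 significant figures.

Overall factor = α^828 with α = √(352.04/349.03), i.e. (352.04/349.03)^(828/2).
= 1.00862^414 = 35.0.

35.0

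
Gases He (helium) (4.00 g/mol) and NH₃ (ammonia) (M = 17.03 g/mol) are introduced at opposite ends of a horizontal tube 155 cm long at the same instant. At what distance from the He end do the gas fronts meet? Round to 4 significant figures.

The fronts meet when d_He + d_NH₃ = L with d_He/d_NH₃ = √(M_NH₃/M_He) (Graham's law). Here √(M_NH₃/M_He) = √(17.03/4.00) = 2.063.
With d_He + d_NH₃ = 155 cm, d_NH₃ = 155/(1 + 2.063) = 50.60 cm.
d_He = 155 − 50.60 = 104.4 cm.

104.4 cm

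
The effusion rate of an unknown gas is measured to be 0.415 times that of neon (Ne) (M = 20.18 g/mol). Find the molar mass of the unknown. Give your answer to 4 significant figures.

Using Graham's law: rate_X/rate_Ne = √(M_Ne/M_X).
0.415 = √(20.18/M_X)
M_X = 20.18 / 0.415² = 20.18 / 0.1722 = 117.2 g/mol

117.2 g/mol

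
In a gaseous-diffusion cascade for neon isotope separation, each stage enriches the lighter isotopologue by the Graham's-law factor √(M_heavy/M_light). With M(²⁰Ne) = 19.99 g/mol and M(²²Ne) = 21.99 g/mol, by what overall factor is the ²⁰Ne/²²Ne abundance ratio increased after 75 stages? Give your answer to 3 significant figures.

The single-stage factor is √(M_heavy/M_light), so 75 stages give [√(21.99/19.99)]^75 = (21.99/19.99)^(75/2).
= 1.10005^(75/2) = 35.7.

35.7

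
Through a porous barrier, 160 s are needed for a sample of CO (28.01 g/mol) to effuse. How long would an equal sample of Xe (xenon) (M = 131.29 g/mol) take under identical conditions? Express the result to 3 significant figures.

Graham's law gives t_Xe/t_CO = √(M_Xe/M_CO) = √(131.29/28.01) = √4.687 = 2.165.
So the time for Xe is 160 × 2.165 = 346 s.

346 s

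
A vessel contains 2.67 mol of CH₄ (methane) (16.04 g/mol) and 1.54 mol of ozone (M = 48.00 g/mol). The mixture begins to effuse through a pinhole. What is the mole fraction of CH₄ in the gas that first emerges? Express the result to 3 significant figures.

0.750

Rate_i ∝ x_i/√M_i (Graham's law weighted by mole fraction), so the effusate composition follows n_i/√M_i.
Mole fraction of CH₄ in the effusate = (n_CH₄/√M_CH₄) / (n_CH₄/√M_CH₄ + n_O₃/√M_O₃)
= (2.67/√16.04) / (2.67/√16.04 + 1.54/√48.00) = 0.6667/(0.6667 + 0.2223) = 0.750.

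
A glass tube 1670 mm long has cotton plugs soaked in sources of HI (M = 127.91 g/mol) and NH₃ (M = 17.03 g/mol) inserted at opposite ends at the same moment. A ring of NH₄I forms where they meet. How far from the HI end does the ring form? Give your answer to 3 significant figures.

Graham's law gives d_HI/d_NH₃ = rate_HI/rate_NH₃ = √(M_NH₃/M_HI) = √(17.03/127.91) = 0.3649.
With d_HI + d_NH₃ = 1670 mm, d_NH₃ = 1670/(1 + 0.3649) = 1224 mm.
d_HI = 1670 − 1224 = 446 mm.

446 mm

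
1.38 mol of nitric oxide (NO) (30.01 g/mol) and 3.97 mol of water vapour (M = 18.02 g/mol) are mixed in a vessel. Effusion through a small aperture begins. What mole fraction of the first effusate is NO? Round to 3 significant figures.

Rate_i ∝ x_i/√M_i (Graham's law weighted by mole fraction), so the effusate composition follows n_i/√M_i.
Mole fraction of NO in the effusate = (n_NO/√M_NO) / (n_NO/√M_NO + n_H₂O/√M_H₂O)
= (1.38/√30.01) / (1.38/√30.01 + 3.97/√18.02) = 0.2519/(0.2519 + 0.9352) = 0.212.

0.212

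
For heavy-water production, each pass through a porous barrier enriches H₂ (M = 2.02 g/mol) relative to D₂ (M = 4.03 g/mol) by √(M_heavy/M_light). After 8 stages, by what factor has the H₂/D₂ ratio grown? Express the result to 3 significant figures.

After 8 stages the ratio has grown by (√(4.03/2.02))^8 = (4.03/2.02)^(8/2).
= 1.99505^4 = 15.8.

15.8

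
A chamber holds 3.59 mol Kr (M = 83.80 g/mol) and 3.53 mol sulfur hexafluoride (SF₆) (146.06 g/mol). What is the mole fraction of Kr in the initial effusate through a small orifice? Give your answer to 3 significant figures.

0.573

The effusion rate of species i is ∝ p_i/√M_i ∝ n_i/√M_i.
x_Kr(eff) = (n_Kr/√M_Kr) / (n_Kr/√M_Kr + n_SF₆/√M_SF₆)
= (3.59/√83.80) / (3.59/√83.80 + 3.53/√146.06) = 0.3922/(0.3922 + 0.2921) = 0.573.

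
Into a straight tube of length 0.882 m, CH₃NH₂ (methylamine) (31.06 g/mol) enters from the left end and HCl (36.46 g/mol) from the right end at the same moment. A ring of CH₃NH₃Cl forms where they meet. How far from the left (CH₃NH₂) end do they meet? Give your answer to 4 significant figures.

0.4587 m

Distances travelled in equal time are proportional to diffusion rates, so d_CH₃NH₂/d_HCl = √(M_HCl/M_CH₃NH₂) = √(36.46/31.06) = 1.083.
With d_CH₃NH₂ + d_HCl = 0.882 m, d_HCl = 0.882/(1 + 1.083) = 0.4233 m.
d_CH₃NH₂ = 0.882 − 0.4233 = 0.4587 m.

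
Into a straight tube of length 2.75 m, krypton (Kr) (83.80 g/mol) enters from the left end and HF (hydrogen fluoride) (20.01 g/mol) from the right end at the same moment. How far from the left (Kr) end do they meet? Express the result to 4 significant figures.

In equal time, each gas travels a distance ∝ its rate ∝ 1/√M, so d_Kr/d_HF = √(M_HF/M_Kr) = √(20.01/83.80) = 0.4887.
With d_Kr + d_HF = 2.75 m, d_HF = 2.75/(1 + 0.4887) = 1.847 m.
d_Kr = 2.75 − 1.847 = 0.9027 m.

0.9027 m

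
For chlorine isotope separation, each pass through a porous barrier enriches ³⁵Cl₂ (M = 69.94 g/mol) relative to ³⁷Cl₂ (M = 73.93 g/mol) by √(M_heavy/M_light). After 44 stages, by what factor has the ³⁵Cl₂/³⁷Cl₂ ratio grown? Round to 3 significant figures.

Overall factor = α^44 with α = √(73.93/69.94), i.e. (73.93/69.94)^(44/2).
= 1.05705^22 = 3.39.

3.39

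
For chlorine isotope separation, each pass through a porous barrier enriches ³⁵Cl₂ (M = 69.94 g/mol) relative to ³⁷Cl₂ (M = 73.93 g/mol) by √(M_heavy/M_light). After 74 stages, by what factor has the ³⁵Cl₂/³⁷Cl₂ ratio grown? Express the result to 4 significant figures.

7.790

Overall factor = α^74 with α = √(73.93/69.94), i.e. (73.93/69.94)^(74/2).
= 1.05705^37 = 7.790.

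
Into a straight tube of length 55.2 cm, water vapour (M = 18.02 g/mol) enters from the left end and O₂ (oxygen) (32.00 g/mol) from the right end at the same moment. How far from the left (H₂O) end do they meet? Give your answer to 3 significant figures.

31.5 cm

In equal time, each gas travels a distance ∝ its rate ∝ 1/√M, so d_H₂O/d_O₂ = √(M_O₂/M_H₂O) = √(32.00/18.02) = 1.333.
With d_H₂O + d_O₂ = 55.2 cm, d_O₂ = 55.2/(1 + 1.333) = 23.66 cm.
d_H₂O = 55.2 − 23.66 = 31.5 cm.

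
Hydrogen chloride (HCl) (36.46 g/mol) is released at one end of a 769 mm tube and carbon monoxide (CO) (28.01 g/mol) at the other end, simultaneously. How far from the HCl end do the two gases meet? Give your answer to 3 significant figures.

Graham's law gives d_HCl/d_CO = rate_HCl/rate_CO = √(M_CO/M_HCl) = √(28.01/36.46) = 0.8765.
With d_HCl + d_CO = 769 mm, d_CO = 769/(1 + 0.8765) = 409.8 mm.
d_HCl = 769 − 409.8 = 359 mm.

359 mm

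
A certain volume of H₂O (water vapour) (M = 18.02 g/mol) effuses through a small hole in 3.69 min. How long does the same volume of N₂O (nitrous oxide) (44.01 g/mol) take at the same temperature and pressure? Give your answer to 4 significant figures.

From Graham's law, t_N₂O/t_H₂O = √(M_N₂O/M_H₂O) = √(44.01/18.02) = √2.442 = 1.563.
So the time for N₂O is 3.69 × 1.563 = 5.767 min.

5.767 min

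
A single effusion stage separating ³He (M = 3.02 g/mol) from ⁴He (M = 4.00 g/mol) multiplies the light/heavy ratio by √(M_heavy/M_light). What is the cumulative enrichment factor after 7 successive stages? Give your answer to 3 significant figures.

2.67

Overall factor = α^7 with α = √(4.00/3.02), i.e. (4.00/3.02)^(7/2).
= 1.32450^(7/2) = 2.67.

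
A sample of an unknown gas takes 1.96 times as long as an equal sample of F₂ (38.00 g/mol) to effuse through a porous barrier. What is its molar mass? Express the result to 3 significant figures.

Since effusion rate ∝ 1/√M, t_X/t_F₂ = √(M_X/M_F₂).
1.96 = √(M_X/38.00)
M_X = 38.00 × 1.96² = 38.00 × 3.842 = 146 g/mol

146 g/mol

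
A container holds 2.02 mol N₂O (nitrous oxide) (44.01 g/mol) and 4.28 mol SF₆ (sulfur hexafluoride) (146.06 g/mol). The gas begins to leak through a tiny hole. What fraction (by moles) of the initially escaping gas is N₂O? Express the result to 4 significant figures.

Effusion rate of each component ∝ n_i/√M_i (partial pressure × 1/√M).
Mole fraction of N₂O in the effusate = (n_N₂O/√M_N₂O) / (n_N₂O/√M_N₂O + n_SF₆/√M_SF₆)
= (2.02/√44.01) / (2.02/√44.01 + 4.28/√146.06) = 0.3045/(0.3045 + 0.3541) = 0.4623.

0.4623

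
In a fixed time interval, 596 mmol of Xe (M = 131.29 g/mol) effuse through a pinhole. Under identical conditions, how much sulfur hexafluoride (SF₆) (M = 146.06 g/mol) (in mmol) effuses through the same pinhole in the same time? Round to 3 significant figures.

Since effusion rate ∝ 1/√M, rate_SF₆/rate_Xe = √(M_Xe/M_SF₆) = √(131.29/146.06) = √0.8989 = 0.9481.
So the amount for SF₆ is 596 × 0.9481 = 565 mmol.

565 mmol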